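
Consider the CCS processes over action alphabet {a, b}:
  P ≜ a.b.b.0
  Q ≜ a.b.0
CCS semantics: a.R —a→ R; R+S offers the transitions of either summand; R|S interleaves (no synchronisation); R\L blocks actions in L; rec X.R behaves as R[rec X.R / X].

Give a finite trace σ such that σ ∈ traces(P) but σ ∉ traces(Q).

abb

Reachable graph of P (4 states):
  u0 = a.b.b.0 :: -a-> u1
  u1 = b.b.0 :: -b-> u2
  u2 = b.0 :: -b-> u3
  u3 = 0 :: stopped
Reachable graph of Q (3 states):
  v0 = a.b.0 :: -a-> v1
  v1 = b.0 :: -b-> v2
  v2 = 0 :: stopped
Executing abb from P (initial set {u0}):
  [1] a ⇒ {u1}
  [2] b ⇒ {u2}
  [3] b ⇒ {u3}
  P completes σ.
Executing abb from Q (initial set {v0}):
  [1] a ⇒ {v1}
  [2] b ⇒ {v2}
  [3] b ⇒ no successor for Q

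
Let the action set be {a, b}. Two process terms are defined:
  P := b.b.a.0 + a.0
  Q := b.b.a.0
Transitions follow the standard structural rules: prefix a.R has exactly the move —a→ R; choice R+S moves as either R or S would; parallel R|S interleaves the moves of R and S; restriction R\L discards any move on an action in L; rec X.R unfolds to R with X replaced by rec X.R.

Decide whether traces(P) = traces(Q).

LTS(P): 4 reachable states
  u0 = b.b.a.0 + a.0 | -a-> u1, -b-> u2
  u1 = 0 | stopped
  u2 = b.a.0 | -b-> u3
  u3 = a.0 | -a-> u1
LTS(Q): 4 reachable states
  v0 = b.b.a.0 | -b-> v1
  v1 = b.a.0 | -b-> v2
  v2 = a.0 | -a-> v3
  v3 = 0 | stopped
Executing a from P (initial set {u0}):
  step 1 (a): {u1}
  — P admits the full trace.
Executing a from Q (initial set {v0}):
  step 1 (a): no successor for Q

NO — witness ⟨a⟩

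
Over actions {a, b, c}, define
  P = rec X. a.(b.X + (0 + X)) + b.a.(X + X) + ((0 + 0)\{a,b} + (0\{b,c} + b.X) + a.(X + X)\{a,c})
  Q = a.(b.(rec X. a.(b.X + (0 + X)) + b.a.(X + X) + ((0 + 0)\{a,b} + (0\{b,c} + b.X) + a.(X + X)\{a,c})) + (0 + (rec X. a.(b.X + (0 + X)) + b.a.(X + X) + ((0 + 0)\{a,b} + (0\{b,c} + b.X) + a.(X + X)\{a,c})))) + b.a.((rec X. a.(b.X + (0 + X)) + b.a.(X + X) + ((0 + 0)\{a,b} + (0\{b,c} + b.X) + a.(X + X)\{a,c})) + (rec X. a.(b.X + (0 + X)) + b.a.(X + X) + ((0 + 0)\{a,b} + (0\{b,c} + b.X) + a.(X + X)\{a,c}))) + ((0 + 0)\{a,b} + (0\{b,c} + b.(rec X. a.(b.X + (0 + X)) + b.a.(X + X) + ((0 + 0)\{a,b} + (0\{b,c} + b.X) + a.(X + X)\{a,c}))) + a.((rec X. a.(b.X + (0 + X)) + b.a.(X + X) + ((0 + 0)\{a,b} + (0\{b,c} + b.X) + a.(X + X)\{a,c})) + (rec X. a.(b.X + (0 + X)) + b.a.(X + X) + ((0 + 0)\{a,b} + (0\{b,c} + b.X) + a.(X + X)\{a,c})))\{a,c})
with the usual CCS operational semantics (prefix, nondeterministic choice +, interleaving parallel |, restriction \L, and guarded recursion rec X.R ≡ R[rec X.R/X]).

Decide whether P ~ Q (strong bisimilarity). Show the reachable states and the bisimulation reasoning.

LTS(P): 7 reachable states
  p0 = rec X. a.(b.X + (0 + X)) + b.a.(X + X) + ((0 + 0)\{a,b} + (0\{b,c} + b.X) + a.(X + X)\{a,c}) ⊢ -a-> p1, -a-> p2, -b-> p0, -b-> p3
  p1 = ((rec X. a.(b.X + (0 + X)) + b.a.(X + X) + ((0 + 0)\{a,b} + (0\{b,c} + b.X) + a.(X + X)\{a,c})) + (rec X. a.(b.X + (0 + X)) + b.a.(X + X) + ((0 + 0)\{a,b} + (0\{b,c} + b.X) + a.(X + X)\{a,c})))\{a,c} ⊢ -b-> p4, -b-> p5
  p2 = b.(rec X. a.(b.X + (0 + X)) + b.a.(X + X) + ((0 + 0)\{a,b} + (0\{b,c} + b.X) + a.(X + X)\{a,c})) + (0 + (rec X. a.(b.X + (0 + X)) + b.a.(X + X) + ((0 + 0)\{a,b} + (0\{b,c} + b.X) + a.(X + X)\{a,c}))) ⊢ -a-> p1, -a-> p2, -b-> p0, -b-> p3
  p3 = a.((rec X. a.(b.X + (0 + X)) + b.a.(X + X) + ((0 + 0)\{a,b} + (0\{b,c} + b.X) + a.(X + X)\{a,c})) + (rec X. a.(b.X + (0 + X)) + b.a.(X + X) + ((0 + 0)\{a,b} + (0\{b,c} + b.X) + a.(X + X)\{a,c}))) ⊢ -a-> p6
  p4 = (a.((rec X. a.(b.X + (0 + X)) + b.a.(X + X) + ((0 + 0)\{a,b} + (0\{b,c} + b.X) + a.(X + X)\{a,c})) + (rec X. a.(b.X + (0 + X)) + b.a.(X + X) + ((0 + 0)\{a,b} + (0\{b,c} + b.X) + a.(X + X)\{a,c}))))\{a,c} ⊢ stopped
  p5 = (rec X. a.(b.X + (0 + X)) + b.a.(X + X) + ((0 + 0)\{a,b} + (0\{b,c} + b.X) + a.(X + X)\{a,c}))\{a,c} ⊢ -b-> p4, -b-> p5
  p6 = (rec X. a.(b.X + (0 + X)) + b.a.(X + X) + ((0 + 0)\{a,b} + (0\{b,c} + b.X) + a.(X + X)\{a,c})) + (rec X. a.(b.X + (0 + X)) + b.a.(X + X) + ((0 + 0)\{a,b} + (0\{b,c} + b.X) + a.(X + X)\{a,c})) ⊢ -a-> p1, -a-> p2, -b-> p0, -b-> p3
LTS(Q): 8 reachable states
  q0 = a.(b.(rec X. a.(b.X + (0 + X)) + b.a.(X + X) + ((0 + 0)\{a,b} + (0\{b,c} + b.X) + a.(X + X)\{a,c})) + (0 + (rec X. a.(b.X + (0 + X)) + b.a.(X + X) + ((0 + 0)\{a,b} + (0\{b,c} + b.X) + a.(X + X)\{a,c})))) + b.a.((rec X. a.(b.X + (0 + X)) + b.a.(X + X) + ((0 + 0)\{a,b} + (0\{b,c} + b.X) + a.(X + X)\{a,c})) + (rec X. a.(b.X + (0 + X)) + b.a.(X + X) + ((0 + 0)\{a,b} + (0\{b,c} + b.X) + a.(X + X)\{a,c}))) + ((0 + 0)\{a,b} + (0\{b,c} + b.(rec X. a.(b.X + (0 + X)) + b.a.(X + X) + ((0 + 0)\{a,b} + (0\{b,c} + b.X) + a.(X + X)\{a,c}))) + a.((rec X. a.(b.X + (0 + X)) + b.a.(X + X) + ((0 + 0)\{a,b} + (0\{b,c} + b.X) + a.(X + X)\{a,c})) + (rec X. a.(b.X + (0 + X)) + b.a.(X + X) + ((0 + 0)\{a,b} + (0\{b,c} + b.X) + a.(X + X)\{a,c})))\{a,c}) ⊢ -a-> q1, -a-> q2, -b-> q3, -b-> q4
  q1 = ((rec X. a.(b.X + (0 + X)) + b.a.(X + X) + ((0 + 0)\{a,b} + (0\{b,c} + b.X) + a.(X + X)\{a,c})) + (rec X. a.(b.X + (0 + X)) + b.a.(X + X) + ((0 + 0)\{a,b} + (0\{b,c} + b.X) + a.(X + X)\{a,c})))\{a,c} ⊢ -b-> q5, -b-> q6
  q2 = b.(rec X. a.(b.X + (0 + X)) + b.a.(X + X) + ((0 + 0)\{a,b} + (0\{b,c} + b.X) + a.(X + X)\{a,c})) + (0 + (rec X. a.(b.X + (0 + X)) + b.a.(X + X) + ((0 + 0)\{a,b} + (0\{b,c} + b.X) + a.(X + X)\{a,c}))) ⊢ -a-> q1, -a-> q2, -b-> q3, -b-> q4
  q3 = a.((rec X. a.(b.X + (0 + X)) + b.a.(X + X) + ((0 + 0)\{a,b} + (0\{b,c} + b.X) + a.(X + X)\{a,c})) + (rec X. a.(b.X + (0 + X)) + b.a.(X + X) + ((0 + 0)\{a,b} + (0\{b,c} + b.X) + a.(X + X)\{a,c}))) ⊢ -a-> q7
  q4 = rec X. a.(b.X + (0 + X)) + b.a.(X + X) + ((0 + 0)\{a,b} + (0\{b,c} + b.X) + a.(X + X)\{a,c}) ⊢ -a-> q1, -a-> q2, -b-> q3, -b-> q4
  q5 = (a.((rec X. a.(b.X + (0 + X)) + b.a.(X + X) + ((0 + 0)\{a,b} + (0\{b,c} + b.X) + a.(X + X)\{a,c})) + (rec X. a.(b.X + (0 + X)) + b.a.(X + X) + ((0 + 0)\{a,b} + (0\{b,c} + b.X) + a.(X + X)\{a,c}))))\{a,c} ⊢ stopped
  q6 = (rec X. a.(b.X + (0 + X)) + b.a.(X + X) + ((0 + 0)\{a,b} + (0\{b,c} + b.X) + a.(X + X)\{a,c}))\{a,c} ⊢ -b-> q5, -b-> q6
  q7 = (rec X. a.(b.X + (0 + X)) + b.a.(X + X) + ((0 + 0)\{a,b} + (0\{b,c} + b.X) + a.(X + X)\{a,c})) + (rec X. a.(b.X + (0 + X)) + b.a.(X + X) + ((0 + 0)\{a,b} + (0\{b,c} + b.X) + a.(X + X)\{a,c})) ⊢ -a-> q1, -a-> q2, -b-> q3, -b-> q4
Coarsest stable partition (strong bisimilarity classes):
  B0 = {p0, p2, p6, q0, q2, q4, q7}
  B1 = {p1, p5, q1, q6}
  B2 = {p4, q5}
  B3 = {p3, q3}
p0 ∈ B0, q0 ∈ B0 → same block

bisimilar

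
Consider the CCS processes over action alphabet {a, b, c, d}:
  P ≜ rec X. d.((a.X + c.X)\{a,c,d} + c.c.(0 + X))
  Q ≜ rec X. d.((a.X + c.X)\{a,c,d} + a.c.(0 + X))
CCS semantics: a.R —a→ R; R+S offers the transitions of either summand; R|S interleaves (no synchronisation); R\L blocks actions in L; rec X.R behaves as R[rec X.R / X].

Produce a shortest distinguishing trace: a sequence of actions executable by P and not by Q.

dc

LTS(P): 4 reachable states
  p0 = rec X. d.((a.X + c.X)\{a,c,d} + c.c.(0 + X)) has moves -d-> p1
  p1 = (a.(rec X. d.((a.X + c.X)\{a,c,d} + c.c.(0 + X))) + c.(rec X. d.((a.X + c.X)\{a,c,d} + c.c.(0 + X))))\{a,c,d} + c.c.(0 + (rec X. d.((a.X + c.X)\{a,c,d} + c.c.(0 + X)))) has moves -c-> p2
  p2 = c.(0 + (rec X. d.((a.X + c.X)\{a,c,d} + c.c.(0 + X)))) has moves -c-> p3
  p3 = 0 + (rec X. d.((a.X + c.X)\{a,c,d} + c.c.(0 + X))) has moves -d-> p1
LTS(Q): 4 reachable states
  q0 = rec X. d.((a.X + c.X)\{a,c,d} + a.c.(0 + X)) has moves -d-> q1
  q1 = (a.(rec X. d.((a.X + c.X)\{a,c,d} + a.c.(0 + X))) + c.(rec X. d.((a.X + c.X)\{a,c,d} + a.c.(0 + X))))\{a,c,d} + a.c.(0 + (rec X. d.((a.X + c.X)\{a,c,d} + a.c.(0 + X)))) has moves -a-> q2
  q2 = c.(0 + (rec X. d.((a.X + c.X)\{a,c,d} + a.c.(0 + X)))) has moves -c-> q3
  q3 = 0 + (rec X. d.((a.X + c.X)\{a,c,d} + a.c.(0 + X))) has moves -d-> q1
Executing dc from P (initial set {p0}):
  step 1 (d): {p1}
  step 2 (c): {p2}
  ✓ P
Executing dc from Q (initial set {q0}):
  step 1 (d): {q1}
  step 2 (c): ∅ (Q stuck)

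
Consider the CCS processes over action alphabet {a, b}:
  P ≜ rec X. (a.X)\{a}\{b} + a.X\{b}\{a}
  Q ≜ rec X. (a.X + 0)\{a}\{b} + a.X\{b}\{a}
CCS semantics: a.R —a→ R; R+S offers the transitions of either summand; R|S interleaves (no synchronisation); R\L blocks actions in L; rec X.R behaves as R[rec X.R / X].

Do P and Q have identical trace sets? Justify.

Reachable graph of P (2 states):
  p0 = rec X. (a.X)\{a}\{b} + a.X\{b}\{a} → ··a··> p1
  p1 = (rec X. (a.X)\{a}\{b} + a.X\{b}\{a})\{b}\{a} → (no moves)
Reachable graph of Q (2 states):
  q0 = rec X. (a.X + 0)\{a}\{b} + a.X\{b}\{a} → ··a··> q1
  q1 = (rec X. (a.X + 0)\{a}\{b} + a.X\{b}\{a})\{b}\{a} → (no moves)
Partition-refinement fixed point:
  B0 = {p0, q0}
  B1 = {p1, q1}
p0 ∈ B0, q0 ∈ B0 → same block
Bisimilar ⇒ trace-equivalent.

trace-equivalent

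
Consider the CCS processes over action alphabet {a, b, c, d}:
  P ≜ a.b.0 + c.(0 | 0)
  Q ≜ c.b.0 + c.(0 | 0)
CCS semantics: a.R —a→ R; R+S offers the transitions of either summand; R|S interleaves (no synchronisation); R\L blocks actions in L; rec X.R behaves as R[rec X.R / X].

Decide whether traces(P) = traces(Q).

P's transition system — 4 states:
  s0 = a.b.0 + c.(0 | 0) | =a=> s1, =c=> s2
  s1 = b.0 | =b=> s3
  s2 = 0 | 0 | deadlocked
  s3 = 0 | deadlocked
Q's transition system — 4 states:
  t0 = c.b.0 + c.(0 | 0) | =c=> t1, =c=> t2
  t1 = 0 | 0 | deadlocked
  t2 = b.0 | =b=> t3
  t3 = 0 | deadlocked
Trace ⟨a⟩ through P, begin at {s0}:
  after a @ step 1: {s1}
  P completes σ.
Trace ⟨a⟩ through Q, begin at {t0}:
  after a @ step 1: ∅ (Q stuck)

NO — witness ⟨a⟩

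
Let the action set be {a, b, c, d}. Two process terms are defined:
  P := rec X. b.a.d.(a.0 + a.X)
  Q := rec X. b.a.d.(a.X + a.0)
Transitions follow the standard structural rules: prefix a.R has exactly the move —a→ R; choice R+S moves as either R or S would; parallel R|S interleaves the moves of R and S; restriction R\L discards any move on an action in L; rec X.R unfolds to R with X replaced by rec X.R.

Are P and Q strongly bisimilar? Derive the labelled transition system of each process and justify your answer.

P ~ Q

P's transition system — 5 states:
  s0 = rec X. b.a.d.(a.0 + a.X) :: ··b··> s1
  s1 = a.d.(a.0 + a.(rec X. b.a.d.(a.0 + a.X))) :: ··a··> s2
  s2 = d.(a.0 + a.(rec X. b.a.d.(a.0 + a.X))) :: ··d··> s3
  s3 = a.0 + a.(rec X. b.a.d.(a.0 + a.X)) :: ··a··> s0, ··a··> s4
  s4 = 0 :: (no moves)
Q's transition system — 5 states:
  t0 = rec X. b.a.d.(a.X + a.0) :: ··b··> t1
  t1 = a.d.(a.(rec X. b.a.d.(a.X + a.0)) + a.0) :: ··a··> t2
  t2 = d.(a.(rec X. b.a.d.(a.X + a.0)) + a.0) :: ··d··> t3
  t3 = a.(rec X. b.a.d.(a.X + a.0)) + a.0 :: ··a··> t0, ··a··> t4
  t4 = 0 :: (no moves)
Coarsest stable partition (strong bisimilarity classes):
  B0 = {s0, t0}
  B1 = {s1, t1}
  B2 = {s2, t2}
  B3 = {s3, t3}
  B4 = {s4, t4}
s0 ∈ B0, t0 ∈ B0 → same block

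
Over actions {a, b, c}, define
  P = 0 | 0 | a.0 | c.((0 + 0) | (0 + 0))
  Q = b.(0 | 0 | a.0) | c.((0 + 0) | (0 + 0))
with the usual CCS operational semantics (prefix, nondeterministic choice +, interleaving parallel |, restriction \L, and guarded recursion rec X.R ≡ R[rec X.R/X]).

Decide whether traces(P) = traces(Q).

Reachable graph of P (4 states):
  u0 = 0 | 0 | a.0 | c.((0 + 0) | (0 + 0)) | ··a··> u1, ··c··> u2
  u1 = 0 | 0 | 0 | c.((0 + 0) | (0 + 0)) | ··c··> u3
  u2 = 0 | 0 | a.0 | ((0 + 0) | (0 + 0)) | ··a··> u3
  u3 = 0 | 0 | 0 | ((0 + 0) | (0 + 0)) | deadlocked
Reachable graph of Q (6 states):
  v0 = b.(0 | 0 | a.0) | c.((0 + 0) | (0 + 0)) | ··b··> v1, ··c··> v2
  v1 = 0 | 0 | a.0 | c.((0 + 0) | (0 + 0)) | ··a··> v3, ··c··> v4
  v2 = b.(0 | 0 | a.0) | ((0 + 0) | (0 + 0)) | ··b··> v4
  v3 = 0 | 0 | 0 | c.((0 + 0) | (0 + 0)) | ··c··> v5
  v4 = 0 | 0 | a.0 | ((0 + 0) | (0 + 0)) | ··a··> v5
  v5 = 0 | 0 | 0 | ((0 + 0) | (0 + 0)) | deadlocked
Executing a from P (initial set {u0}):
  [1] a ⇒ {u1}
  ✓ P
Executing a from Q (initial set {v0}):
  [1] a ⇒ no successor for Q

traces(P) ≠ traces(Q) — witness ⟨a⟩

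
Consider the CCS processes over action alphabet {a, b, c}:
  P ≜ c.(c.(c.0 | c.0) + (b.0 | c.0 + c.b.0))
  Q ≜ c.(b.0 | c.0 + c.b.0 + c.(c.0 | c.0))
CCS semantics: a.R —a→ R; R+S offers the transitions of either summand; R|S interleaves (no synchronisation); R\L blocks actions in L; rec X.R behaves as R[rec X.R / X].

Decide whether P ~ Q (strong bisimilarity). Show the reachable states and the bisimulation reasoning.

Reachable graph of P (9 states):
  p0 = c.(c.(c.0 | c.0) + (b.0 | c.0 + c.b.0)) | --c--▸ p1
  p1 = c.(c.0 | c.0) + (b.0 | c.0 + c.b.0) | --b--▸ p2, --c--▸ p3, --c--▸ p4, --c--▸ p5
  p2 = 0 | c.0 | --c--▸ p6
  p3 = b.0 | --b--▸ p7
  p4 = b.0 | 0 | --b--▸ p6
  p5 = c.0 | c.0 | --c--▸ p2, --c--▸ p8
  p6 = 0 | 0 | (no moves)
  p7 = 0 | (no moves)
  p8 = c.0 | 0 | --c--▸ p6
Reachable graph of Q (9 states):
  q0 = c.(b.0 | c.0 + c.b.0 + c.(c.0 | c.0)) | --c--▸ q1
  q1 = b.0 | c.0 + c.b.0 + c.(c.0 | c.0) | --b--▸ q2, --c--▸ q3, --c--▸ q4, --c--▸ q5
  q2 = 0 | c.0 | --c--▸ q6
  q3 = b.0 | --b--▸ q7
  q4 = b.0 | 0 | --b--▸ q6
  q5 = c.0 | c.0 | --c--▸ q2, --c--▸ q8
  q6 = 0 | 0 | (no moves)
  q7 = 0 | (no moves)
  q8 = c.0 | 0 | --c--▸ q6
Bisimilarity quotient blocks:
  B0 = {p0, q0}
  B1 = {p1, q1}
  B2 = {p2, p8, q2, q8}
  B3 = {p6, p7, q6, q7}
  B4 = {p5, q5}
  B5 = {p3, p4, q3, q4}
p0 ∈ B0, q0 ∈ B0 → same block

bisimilar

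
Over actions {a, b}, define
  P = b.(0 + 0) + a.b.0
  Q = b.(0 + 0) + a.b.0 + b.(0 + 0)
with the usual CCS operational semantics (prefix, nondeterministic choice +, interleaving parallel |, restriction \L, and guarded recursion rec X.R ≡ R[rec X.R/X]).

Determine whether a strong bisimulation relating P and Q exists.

P ~ Q

LTS(P): 4 reachable states
  m0 = b.(0 + 0) + a.b.0 ⊢ =a=> m1, =b=> m2
  m1 = b.0 ⊢ =b=> m3
  m2 = 0 + 0 ⊢ (no moves)
  m3 = 0 ⊢ (no moves)
LTS(Q): 4 reachable states
  n0 = b.(0 + 0) + a.b.0 + b.(0 + 0) ⊢ =a=> n1, =b=> n2
  n1 = b.0 ⊢ =b=> n3
  n2 = 0 + 0 ⊢ (no moves)
  n3 = 0 ⊢ (no moves)
Coarsest stable partition (strong bisimilarity classes):
  B0 = {m0, n0}
  B1 = {m1, n1}
  B2 = {m2, m3, n2, n3}
m0 ∈ B0, n0 ∈ B0 → same block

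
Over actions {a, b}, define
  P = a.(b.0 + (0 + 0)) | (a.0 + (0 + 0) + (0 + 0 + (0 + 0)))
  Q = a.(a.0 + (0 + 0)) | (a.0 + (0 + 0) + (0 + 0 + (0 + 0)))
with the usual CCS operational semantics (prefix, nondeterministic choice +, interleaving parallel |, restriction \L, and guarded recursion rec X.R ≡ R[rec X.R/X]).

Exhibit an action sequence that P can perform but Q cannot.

P's transition system — 6 states:
  p0 = a.(b.0 + (0 + 0)) | (a.0 + (0 + 0) + (0 + 0 + (0 + 0))) | --a--▸ p1, --a--▸ p2
  p1 = (b.0 + (0 + 0)) | (a.0 + (0 + 0) + (0 + 0 + (0 + 0))) | --a--▸ p3, --b--▸ p4
  p2 = a.(b.0 + (0 + 0)) | 0 | --a--▸ p3
  p3 = (b.0 + (0 + 0)) | 0 | --b--▸ p5
  p4 = 0 | (a.0 + (0 + 0) + (0 + 0 + (0 + 0))) | --a--▸ p5
  p5 = 0 | 0 | (no moves)
Q's transition system — 6 states:
  q0 = a.(a.0 + (0 + 0)) | (a.0 + (0 + 0) + (0 + 0 + (0 + 0))) | --a--▸ q1, --a--▸ q2
  q1 = (a.0 + (0 + 0)) | (a.0 + (0 + 0) + (0 + 0 + (0 + 0))) | --a--▸ q3, --a--▸ q4
  q2 = a.(a.0 + (0 + 0)) | 0 | --a--▸ q3
  q3 = (a.0 + (0 + 0)) | 0 | --a--▸ q5
  q4 = 0 | (a.0 + (0 + 0) + (0 + 0 + (0 + 0))) | --a--▸ q5
  q5 = 0 | 0 | (no moves)
Trace ⟨ab⟩ through P, begin at {p0}:
  after a @ step 1: {p1, p2}
  after b @ step 2: {p4}
  — P admits the full trace.
Trace ⟨ab⟩ through Q, begin at {q0}:
  after a @ step 1: {q1, q2}
  after b @ step 2: ∅  — Q cannot continue

ab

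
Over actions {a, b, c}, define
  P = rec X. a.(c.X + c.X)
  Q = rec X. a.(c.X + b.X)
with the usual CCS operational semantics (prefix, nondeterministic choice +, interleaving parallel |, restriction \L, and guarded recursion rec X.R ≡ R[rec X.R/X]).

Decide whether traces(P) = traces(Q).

NO — witness ⟨ab⟩

P's transition system — 2 states:
  s0 = rec X. a.(c.X + c.X) has moves ··a··> s1
  s1 = c.(rec X. a.(c.X + c.X)) + c.(rec X. a.(c.X + c.X)) has moves ··c··> s0
Q's transition system — 2 states:
  t0 = rec X. a.(c.X + b.X) has moves ··a··> t1
  t1 = c.(rec X. a.(c.X + b.X)) + b.(rec X. a.(c.X + b.X)) has moves ··b··> t0, ··c··> t0
Run σ = ⟨ab⟩ on Q: start {t0}
  after a @ step 1: {t1}
  after b @ step 2: {t0}
  Q completes σ.
Run σ = ⟨ab⟩ on P: start {s0}
  after a @ step 1: {s1}
  after b @ step 2: ∅  — P cannot continue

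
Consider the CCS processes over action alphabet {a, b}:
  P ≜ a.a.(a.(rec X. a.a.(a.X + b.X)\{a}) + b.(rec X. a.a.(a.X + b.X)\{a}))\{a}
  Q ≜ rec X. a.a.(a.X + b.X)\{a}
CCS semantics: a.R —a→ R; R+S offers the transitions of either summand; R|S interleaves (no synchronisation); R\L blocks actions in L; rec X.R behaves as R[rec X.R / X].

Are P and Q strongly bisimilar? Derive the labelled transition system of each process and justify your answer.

YES

P's transition system — 4 states:
  u0 = a.a.(a.(rec X. a.a.(a.X + b.X)\{a}) + b.(rec X. a.a.(a.X + b.X)\{a}))\{a} | -a-> u1
  u1 = a.(a.(rec X. a.a.(a.X + b.X)\{a}) + b.(rec X. a.a.(a.X + b.X)\{a}))\{a} | -a-> u2
  u2 = (a.(rec X. a.a.(a.X + b.X)\{a}) + b.(rec X. a.a.(a.X + b.X)\{a}))\{a} | -b-> u3
  u3 = (rec X. a.a.(a.X + b.X)\{a})\{a} | ∅
Q's transition system — 4 states:
  v0 = rec X. a.a.(a.X + b.X)\{a} | -a-> v1
  v1 = a.(a.(rec X. a.a.(a.X + b.X)\{a}) + b.(rec X. a.a.(a.X + b.X)\{a}))\{a} | -a-> v2
  v2 = (a.(rec X. a.a.(a.X + b.X)\{a}) + b.(rec X. a.a.(a.X + b.X)\{a}))\{a} | -b-> v3
  v3 = (rec X. a.a.(a.X + b.X)\{a})\{a} | ∅
Partition-refinement fixed point:
  B0 = {u0, v0}
  B1 = {u1, v1}
  B2 = {u2, v2}
  B3 = {u3, v3}
u0 ∈ B0, v0 ∈ B0 → same block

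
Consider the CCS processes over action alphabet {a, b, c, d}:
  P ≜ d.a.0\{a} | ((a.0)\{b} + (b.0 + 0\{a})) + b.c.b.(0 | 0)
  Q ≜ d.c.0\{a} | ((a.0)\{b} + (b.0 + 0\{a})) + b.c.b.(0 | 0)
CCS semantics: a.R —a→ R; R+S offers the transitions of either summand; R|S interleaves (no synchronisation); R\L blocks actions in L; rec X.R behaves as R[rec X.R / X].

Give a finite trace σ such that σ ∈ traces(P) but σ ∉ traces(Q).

ada

P's transition system — 12 states:
  u0 = d.a.0\{a} | ((a.0)\{b} + (b.0 + 0\{a})) + b.c.b.(0 | 0) :: —a→ u1, —b→ u2, —b→ u3, —d→ u4
  u1 = d.a.0\{a} | 0\{b} :: —d→ u5
  u2 = c.b.(0 | 0) :: —c→ u6
  u3 = d.a.0\{a} | 0 :: —d→ u7
  u4 = a.0\{a} | ((a.0)\{b} + (b.0 + 0\{a})) :: —a→ u5, —a→ u8, —b→ u7
  u5 = a.0\{a} | 0\{b} :: —a→ u9
  u6 = b.(0 | 0) :: —b→ u10
  u7 = a.0\{a} | 0 :: —a→ u11
  u8 = 0\{a} | ((a.0)\{b} + (b.0 + 0\{a})) :: —a→ u9, —b→ u11
  u9 = 0\{a} | 0\{b} :: (no moves)
  u10 = 0 | 0 :: (no moves)
  u11 = 0\{a} | 0 :: (no moves)
Q's transition system — 12 states:
  v0 = d.c.0\{a} | ((a.0)\{b} + (b.0 + 0\{a})) + b.c.b.(0 | 0) :: —a→ v1, —b→ v2, —b→ v3, —d→ v4
  v1 = d.c.0\{a} | 0\{b} :: —d→ v5
  v2 = c.b.(0 | 0) :: —c→ v6
  v3 = d.c.0\{a} | 0 :: —d→ v7
  v4 = c.0\{a} | ((a.0)\{b} + (b.0 + 0\{a})) :: —a→ v5, —b→ v7, —c→ v8
  v5 = c.0\{a} | 0\{b} :: —c→ v9
  v6 = b.(0 | 0) :: —b→ v10
  v7 = c.0\{a} | 0 :: —c→ v11
  v8 = 0\{a} | ((a.0)\{b} + (b.0 + 0\{a})) :: —a→ v9, —b→ v11
  v9 = 0\{a} | 0\{b} :: (no moves)
  v10 = 0 | 0 :: (no moves)
  v11 = 0\{a} | 0 :: (no moves)
Trace ⟨ada⟩ through P, begin at {u0}:
  after a @ step 1: {u1}
  after d @ step 2: {u5}
  after a @ step 3: {u9}
  — P admits the full trace.
Trace ⟨ada⟩ through Q, begin at {v0}:
  after a @ step 1: {v1}
  after d @ step 2: {v5}
  after a @ step 3: ∅  — Q cannot continue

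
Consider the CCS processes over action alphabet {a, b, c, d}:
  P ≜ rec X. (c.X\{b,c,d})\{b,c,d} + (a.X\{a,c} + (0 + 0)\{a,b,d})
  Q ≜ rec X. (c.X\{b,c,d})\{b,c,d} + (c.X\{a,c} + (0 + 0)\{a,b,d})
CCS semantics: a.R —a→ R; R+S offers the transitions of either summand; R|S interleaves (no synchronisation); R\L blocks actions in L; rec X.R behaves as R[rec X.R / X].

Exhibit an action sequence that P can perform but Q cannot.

LTS(P): 2 reachable states
  m0 = rec X. (c.X\{b,c,d})\{b,c,d} + (a.X\{a,c} + (0 + 0)\{a,b,d}) → --a--▸ m1
  m1 = (rec X. (c.X\{b,c,d})\{b,c,d} + (a.X\{a,c} + (0 + 0)\{a,b,d}))\{a,c} → stopped
LTS(Q): 2 reachable states
  n0 = rec X. (c.X\{b,c,d})\{b,c,d} + (c.X\{a,c} + (0 + 0)\{a,b,d}) → --c--▸ n1
  n1 = (rec X. (c.X\{b,c,d})\{b,c,d} + (c.X\{a,c} + (0 + 0)\{a,b,d}))\{a,c} → stopped
Run σ = ⟨a⟩ on P: start {m0}
  step 1 (a): {m1}
  — P admits the full trace.
Run σ = ⟨a⟩ on Q: start {n0}
  step 1 (a): ∅ (Q stuck)

a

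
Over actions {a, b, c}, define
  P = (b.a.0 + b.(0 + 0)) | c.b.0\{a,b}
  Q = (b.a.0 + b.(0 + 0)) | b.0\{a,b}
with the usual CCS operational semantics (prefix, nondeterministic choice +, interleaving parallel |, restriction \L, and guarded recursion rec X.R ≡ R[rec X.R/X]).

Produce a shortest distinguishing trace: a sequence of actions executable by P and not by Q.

P's transition system — 12 states:
  s0 = (b.a.0 + b.(0 + 0)) | c.b.0\{a,b} ⊢ =b=> s1, =b=> s2, =c=> s3
  s1 = (0 + 0) | c.b.0\{a,b} ⊢ =c=> s4
  s2 = a.0 | c.b.0\{a,b} ⊢ =a=> s5, =c=> s6
  s3 = (b.a.0 + b.(0 + 0)) | b.0\{a,b} ⊢ =b=> s4, =b=> s6, =b=> s7
  s4 = (0 + 0) | b.0\{a,b} ⊢ =b=> s8
  s5 = 0 | c.b.0\{a,b} ⊢ =c=> s9
  s6 = a.0 | b.0\{a,b} ⊢ =a=> s9, =b=> s10
  s7 = (b.a.0 + b.(0 + 0)) | 0\{a,b} ⊢ =b=> s10, =b=> s8
  s8 = (0 + 0) | 0\{a,b} ⊢ (no moves)
  s9 = 0 | b.0\{a,b} ⊢ =b=> s11
  s10 = a.0 | 0\{a,b} ⊢ =a=> s11
  s11 = 0 | 0\{a,b} ⊢ (no moves)
Q's transition system — 8 states:
  t0 = (b.a.0 + b.(0 + 0)) | b.0\{a,b} ⊢ =b=> t1, =b=> t2, =b=> t3
  t1 = (0 + 0) | b.0\{a,b} ⊢ =b=> t4
  t2 = (b.a.0 + b.(0 + 0)) | 0\{a,b} ⊢ =b=> t4, =b=> t5
  t3 = a.0 | b.0\{a,b} ⊢ =a=> t6, =b=> t5
  t4 = (0 + 0) | 0\{a,b} ⊢ (no moves)
  t5 = a.0 | 0\{a,b} ⊢ =a=> t7
  t6 = 0 | b.0\{a,b} ⊢ =b=> t7
  t7 = 0 | 0\{a,b} ⊢ (no moves)
Executing c from P (initial set {s0}):
  after c @ step 1: {s3}
  ✓ P
Executing c from Q (initial set {t0}):
  after c @ step 1: ∅ (Q stuck)

c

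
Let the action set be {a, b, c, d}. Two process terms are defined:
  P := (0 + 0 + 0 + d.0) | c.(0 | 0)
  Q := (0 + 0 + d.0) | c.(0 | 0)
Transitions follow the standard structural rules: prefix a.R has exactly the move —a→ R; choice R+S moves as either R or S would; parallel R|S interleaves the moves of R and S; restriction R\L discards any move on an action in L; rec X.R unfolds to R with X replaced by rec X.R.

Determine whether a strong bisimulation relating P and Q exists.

P ~ Q

P's transition system — 4 states:
  s0 = (0 + 0 + 0 + d.0) | c.(0 | 0) | ··c··> s1, ··d··> s2
  s1 = (0 + 0 + 0 + d.0) | (0 | 0) | ··d··> s3
  s2 = 0 | c.(0 | 0) | ··c··> s3
  s3 = 0 | (0 | 0) | stopped
Q's transition system — 4 states:
  t0 = (0 + 0 + d.0) | c.(0 | 0) | ··c··> t1, ··d··> t2
  t1 = (0 + 0 + d.0) | (0 | 0) | ··d··> t3
  t2 = 0 | c.(0 | 0) | ··c··> t3
  t3 = 0 | (0 | 0) | stopped
Partition-refinement fixed point:
  B0 = {s0, t0}
  B1 = {s2, t2}
  B2 = {s3, t3}
  B3 = {s1, t1}
s0 ∈ B0, t0 ∈ B0 → same block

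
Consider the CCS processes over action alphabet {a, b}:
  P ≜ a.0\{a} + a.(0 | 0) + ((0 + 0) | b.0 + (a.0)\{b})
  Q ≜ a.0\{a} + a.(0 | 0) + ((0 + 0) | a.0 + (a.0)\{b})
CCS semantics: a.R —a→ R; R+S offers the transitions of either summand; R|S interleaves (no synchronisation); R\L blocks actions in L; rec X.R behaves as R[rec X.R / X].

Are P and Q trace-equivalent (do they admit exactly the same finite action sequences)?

P's transition system — 5 states:
  p0 = a.0\{a} + a.(0 | 0) + ((0 + 0) | b.0 + (a.0)\{b}) | =a=> p1, =a=> p2, =a=> p3, =b=> p4
  p1 = 0 | 0 | (no moves)
  p2 = 0\{a} | (no moves)
  p3 = 0\{b} | (no moves)
  p4 = (0 + 0) | 0 | (no moves)
Q's transition system — 5 states:
  q0 = a.0\{a} + a.(0 | 0) + ((0 + 0) | a.0 + (a.0)\{b}) | =a=> q1, =a=> q2, =a=> q3, =a=> q4
  q1 = (0 + 0) | 0 | (no moves)
  q2 = 0 | 0 | (no moves)
  q3 = 0\{a} | (no moves)
  q4 = 0\{b} | (no moves)
Trace ⟨b⟩ through P, begin at {p0}:
  step 1 (b): {p4}
  — P admits the full trace.
Trace ⟨b⟩ through Q, begin at {q0}:
  step 1 (b): no successor for Q

NO — witness ⟨b⟩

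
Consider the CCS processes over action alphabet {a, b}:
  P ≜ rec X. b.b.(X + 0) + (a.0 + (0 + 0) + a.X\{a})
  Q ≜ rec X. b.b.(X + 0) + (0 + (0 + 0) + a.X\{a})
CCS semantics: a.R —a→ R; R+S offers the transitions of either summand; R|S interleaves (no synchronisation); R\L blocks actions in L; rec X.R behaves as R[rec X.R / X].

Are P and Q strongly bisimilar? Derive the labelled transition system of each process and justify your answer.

Reachable graph of P (7 states):
  m0 = rec X. b.b.(X + 0) + (a.0 + (0 + 0) + a.X\{a}) | -a-> m1, -a-> m2, -b-> m3
  m1 = (rec X. b.b.(X + 0) + (a.0 + (0 + 0) + a.X\{a}))\{a} | -b-> m4
  m2 = 0 | ·
  m3 = b.((rec X. b.b.(X + 0) + (a.0 + (0 + 0) + a.X\{a})) + 0) | -b-> m5
  m4 = (b.((rec X. b.b.(X + 0) + (a.0 + (0 + 0) + a.X\{a})) + 0))\{a} | -b-> m6
  m5 = (rec X. b.b.(X + 0) + (a.0 + (0 + 0) + a.X\{a})) + 0 | -a-> m1, -a-> m2, -b-> m3
  m6 = ((rec X. b.b.(X + 0) + (a.0 + (0 + 0) + a.X\{a})) + 0)\{a} | -b-> m4
Reachable graph of Q (6 states):
  n0 = rec X. b.b.(X + 0) + (0 + (0 + 0) + a.X\{a}) | -a-> n1, -b-> n2
  n1 = (rec X. b.b.(X + 0) + (0 + (0 + 0) + a.X\{a}))\{a} | -b-> n3
  n2 = b.((rec X. b.b.(X + 0) + (0 + (0 + 0) + a.X\{a})) + 0) | -b-> n4
  n3 = (b.((rec X. b.b.(X + 0) + (0 + (0 + 0) + a.X\{a})) + 0))\{a} | -b-> n5
  n4 = (rec X. b.b.(X + 0) + (0 + (0 + 0) + a.X\{a})) + 0 | -a-> n1, -b-> n2
  n5 = ((rec X. b.b.(X + 0) + (0 + (0 + 0) + a.X\{a})) + 0)\{a} | -b-> n3
Coarsest stable partition (strong bisimilarity classes):
  B0 = {m0, m5}
  B1 = {m2}
  B2 = {m1, m4, m6, n1, n3, n5}
  B3 = {m3}
  B4 = {n0, n4}
  B5 = {n2}
m0 ∈ B0, n0 ∈ B4 → different blocks

P ≁ Q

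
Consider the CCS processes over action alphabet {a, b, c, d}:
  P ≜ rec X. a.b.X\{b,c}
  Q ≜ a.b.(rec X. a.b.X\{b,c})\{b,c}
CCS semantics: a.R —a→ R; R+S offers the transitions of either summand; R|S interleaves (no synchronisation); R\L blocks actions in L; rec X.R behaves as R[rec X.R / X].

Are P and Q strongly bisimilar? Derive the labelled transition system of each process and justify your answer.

bisimilar

LTS(P): 4 reachable states
  u0 = rec X. a.b.X\{b,c} ⊢ =a=> u1
  u1 = b.(rec X. a.b.X\{b,c})\{b,c} ⊢ =b=> u2
  u2 = (rec X. a.b.X\{b,c})\{b,c} ⊢ =a=> u3
  u3 = (b.(rec X. a.b.X\{b,c})\{b,c})\{b,c} ⊢ ·
LTS(Q): 4 reachable states
  v0 = a.b.(rec X. a.b.X\{b,c})\{b,c} ⊢ =a=> v1
  v1 = b.(rec X. a.b.X\{b,c})\{b,c} ⊢ =b=> v2
  v2 = (rec X. a.b.X\{b,c})\{b,c} ⊢ =a=> v3
  v3 = (b.(rec X. a.b.X\{b,c})\{b,c})\{b,c} ⊢ ·
Coarsest stable partition (strong bisimilarity classes):
  B0 = {u0, v0}
  B1 = {u1, v1}
  B2 = {u2, v2}
  B3 = {u3, v3}
u0 ∈ B0, v0 ∈ B0 → same block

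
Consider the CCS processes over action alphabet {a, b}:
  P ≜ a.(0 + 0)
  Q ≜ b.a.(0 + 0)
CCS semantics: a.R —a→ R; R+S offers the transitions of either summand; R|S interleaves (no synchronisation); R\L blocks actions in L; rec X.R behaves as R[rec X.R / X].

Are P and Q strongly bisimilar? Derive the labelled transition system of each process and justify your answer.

P's transition system — 2 states:
  u0 = a.(0 + 0) has moves ··a··> u1
  u1 = 0 + 0 has moves ∅
Q's transition system — 3 states:
  v0 = b.a.(0 + 0) has moves ··b··> v1
  v1 = a.(0 + 0) has moves ··a··> v2
  v2 = 0 + 0 has moves ∅
Bisimilarity quotient blocks:
  B0 = {u0, v1}
  B1 = {u1, v2}
  B2 = {v0}
u0 ∈ B0, v0 ∈ B2 → different blocks

not bisimilar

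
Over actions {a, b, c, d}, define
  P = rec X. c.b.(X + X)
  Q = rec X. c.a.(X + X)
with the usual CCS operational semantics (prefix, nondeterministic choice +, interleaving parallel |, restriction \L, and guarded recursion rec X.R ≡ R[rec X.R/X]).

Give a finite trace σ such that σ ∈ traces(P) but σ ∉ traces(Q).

cb

Reachable graph of P (3 states):
  p0 = rec X. c.b.(X + X) | --c--▸ p1
  p1 = b.((rec X. c.b.(X + X)) + (rec X. c.b.(X + X))) | --b--▸ p2
  p2 = (rec X. c.b.(X + X)) + (rec X. c.b.(X + X)) | --c--▸ p1
Reachable graph of Q (3 states):
  q0 = rec X. c.a.(X + X) | --c--▸ q1
  q1 = a.((rec X. c.a.(X + X)) + (rec X. c.a.(X + X))) | --a--▸ q2
  q2 = (rec X. c.a.(X + X)) + (rec X. c.a.(X + X)) | --c--▸ q1
Run σ = ⟨cb⟩ on P: start {p0}
  step 1 (c): {p1}
  step 2 (b): {p2}
  P completes σ.
Run σ = ⟨cb⟩ on Q: start {q0}
  step 1 (c): {q1}
  step 2 (b): ∅  — Q cannot continue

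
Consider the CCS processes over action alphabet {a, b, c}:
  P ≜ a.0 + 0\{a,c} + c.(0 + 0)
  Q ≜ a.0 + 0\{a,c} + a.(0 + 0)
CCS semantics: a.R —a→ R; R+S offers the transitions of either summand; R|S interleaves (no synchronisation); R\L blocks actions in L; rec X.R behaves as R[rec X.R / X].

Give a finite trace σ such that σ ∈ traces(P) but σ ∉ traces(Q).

c

LTS(P): 3 reachable states
  m0 = a.0 + 0\{a,c} + c.(0 + 0) | —a→ m1, —c→ m2
  m1 = 0 | ∅
  m2 = 0 + 0 | ∅
LTS(Q): 3 reachable states
  n0 = a.0 + 0\{a,c} + a.(0 + 0) | —a→ n1, —a→ n2
  n1 = 0 | ∅
  n2 = 0 + 0 | ∅
Run σ = ⟨c⟩ on P: start {m0}
  after c @ step 1: {m2}
  ✓ P
Run σ = ⟨c⟩ on Q: start {n0}
  after c @ step 1: ∅ (Q stuck)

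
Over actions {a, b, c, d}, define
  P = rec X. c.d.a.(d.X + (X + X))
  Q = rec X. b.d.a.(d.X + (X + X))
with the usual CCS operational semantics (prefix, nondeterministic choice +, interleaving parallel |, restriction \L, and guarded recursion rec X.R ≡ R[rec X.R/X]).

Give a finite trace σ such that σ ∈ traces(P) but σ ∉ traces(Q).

c

Reachable graph of P (4 states):
  m0 = rec X. c.d.a.(d.X + (X + X)) has moves --c--▸ m1
  m1 = d.a.(d.(rec X. c.d.a.(d.X + (X + X))) + ((rec X. c.d.a.(d.X + (X + X))) + (rec X. c.d.a.(d.X + (X + X))))) has moves --d--▸ m2
  m2 = a.(d.(rec X. c.d.a.(d.X + (X + X))) + ((rec X. c.d.a.(d.X + (X + X))) + (rec X. c.d.a.(d.X + (X + X))))) has moves --a--▸ m3
  m3 = d.(rec X. c.d.a.(d.X + (X + X))) + ((rec X. c.d.a.(d.X + (X + X))) + (rec X. c.d.a.(d.X + (X + X)))) has moves --c--▸ m1, --d--▸ m0
Reachable graph of Q (4 states):
  n0 = rec X. b.d.a.(d.X + (X + X)) has moves --b--▸ n1
  n1 = d.a.(d.(rec X. b.d.a.(d.X + (X + X))) + ((rec X. b.d.a.(d.X + (X + X))) + (rec X. b.d.a.(d.X + (X + X))))) has moves --d--▸ n2
  n2 = a.(d.(rec X. b.d.a.(d.X + (X + X))) + ((rec X. b.d.a.(d.X + (X + X))) + (rec X. b.d.a.(d.X + (X + X))))) has moves --a--▸ n3
  n3 = d.(rec X. b.d.a.(d.X + (X + X))) + ((rec X. b.d.a.(d.X + (X + X))) + (rec X. b.d.a.(d.X + (X + X)))) has moves --b--▸ n1, --d--▸ n0
Run σ = ⟨c⟩ on P: start {m0}
  step 1 (c): {m1}
  — P admits the full trace.
Run σ = ⟨c⟩ on Q: start {n0}
  step 1 (c): ∅  — Q cannot continue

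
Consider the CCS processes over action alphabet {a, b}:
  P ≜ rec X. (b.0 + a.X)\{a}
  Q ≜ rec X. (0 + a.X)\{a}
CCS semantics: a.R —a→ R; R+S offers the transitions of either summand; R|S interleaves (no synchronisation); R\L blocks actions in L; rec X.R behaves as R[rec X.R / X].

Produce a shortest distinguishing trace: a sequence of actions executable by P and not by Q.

LTS(P): 2 reachable states
  p0 = rec X. (b.0 + a.X)\{a} ⊢ =b=> p1
  p1 = 0\{a} ⊢ ∅
LTS(Q): 1 reachable states
  q0 = rec X. (0 + a.X)\{a} ⊢ ∅
Executing b from P (initial set {p0}):
  after b @ step 1: {p1}
  ✓ P
Executing b from Q (initial set {q0}):
  after b @ step 1: no successor for Q

b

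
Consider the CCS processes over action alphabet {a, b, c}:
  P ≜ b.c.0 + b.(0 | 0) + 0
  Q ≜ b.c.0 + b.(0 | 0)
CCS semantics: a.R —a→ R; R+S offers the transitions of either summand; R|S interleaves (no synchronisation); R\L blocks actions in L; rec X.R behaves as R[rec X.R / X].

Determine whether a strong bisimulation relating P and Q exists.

LTS(P): 4 reachable states
  m0 = b.c.0 + b.(0 | 0) + 0 :: —b→ m1, —b→ m2
  m1 = 0 | 0 :: (no moves)
  m2 = c.0 :: —c→ m3
  m3 = 0 :: (no moves)
LTS(Q): 4 reachable states
  n0 = b.c.0 + b.(0 | 0) :: —b→ n1, —b→ n2
  n1 = 0 | 0 :: (no moves)
  n2 = c.0 :: —c→ n3
  n3 = 0 :: (no moves)
Bisimilarity quotient blocks:
  B0 = {m0, n0}
  B1 = {m2, n2}
  B2 = {m1, m3, n1, n3}
m0 ∈ B0, n0 ∈ B0 → same block

P ~ Q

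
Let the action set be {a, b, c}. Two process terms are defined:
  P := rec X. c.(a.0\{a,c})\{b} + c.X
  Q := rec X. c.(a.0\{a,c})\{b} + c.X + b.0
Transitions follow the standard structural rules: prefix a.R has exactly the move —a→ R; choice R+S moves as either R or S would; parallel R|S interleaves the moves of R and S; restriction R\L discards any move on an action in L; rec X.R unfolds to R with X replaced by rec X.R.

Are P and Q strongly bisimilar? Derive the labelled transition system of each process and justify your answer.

P ≁ Q

Reachable graph of P (3 states):
  s0 = rec X. c.(a.0\{a,c})\{b} + c.X has moves ··c··> s0, ··c··> s1
  s1 = (a.0\{a,c})\{b} has moves ··a··> s2
  s2 = 0\{a,c}\{b} has moves deadlocked
Reachable graph of Q (4 states):
  t0 = rec X. c.(a.0\{a,c})\{b} + c.X + b.0 has moves ··b··> t1, ··c··> t0, ··c··> t2
  t1 = 0 has moves deadlocked
  t2 = (a.0\{a,c})\{b} has moves ··a··> t3
  t3 = 0\{a,c}\{b} has moves deadlocked
Partition-refinement fixed point:
  B0 = {s0}
  B1 = {s1, t2}
  B2 = {s2, t1, t3}
  B3 = {t0}
s0 ∈ B0, t0 ∈ B3 → different blocks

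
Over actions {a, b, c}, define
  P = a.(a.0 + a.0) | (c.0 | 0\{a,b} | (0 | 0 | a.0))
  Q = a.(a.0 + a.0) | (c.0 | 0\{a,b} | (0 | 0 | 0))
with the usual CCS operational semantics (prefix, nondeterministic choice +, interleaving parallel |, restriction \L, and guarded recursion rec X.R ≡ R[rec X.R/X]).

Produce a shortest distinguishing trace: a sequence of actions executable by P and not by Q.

LTS(P): 12 reachable states
  u0 = a.(a.0 + a.0) | (c.0 | 0\{a,b} | (0 | 0 | a.0)) ⊢ -a-> u1, -a-> u2, -c-> u3
  u1 = (a.0 + a.0) | (c.0 | 0\{a,b} | (0 | 0 | a.0)) ⊢ -a-> u4, -a-> u5, -c-> u6
  u2 = a.(a.0 + a.0) | (c.0 | 0\{a,b} | (0 | 0 | 0)) ⊢ -a-> u4, -c-> u7
  u3 = a.(a.0 + a.0) | (0 | 0\{a,b} | (0 | 0 | a.0)) ⊢ -a-> u6, -a-> u7
  u4 = (a.0 + a.0) | (c.0 | 0\{a,b} | (0 | 0 | 0)) ⊢ -a-> u8, -c-> u9
  u5 = 0 | (c.0 | 0\{a,b} | (0 | 0 | a.0)) ⊢ -a-> u8, -c-> u10
  u6 = (a.0 + a.0) | (0 | 0\{a,b} | (0 | 0 | a.0)) ⊢ -a-> u10, -a-> u9
  u7 = a.(a.0 + a.0) | (0 | 0\{a,b} | (0 | 0 | 0)) ⊢ -a-> u9
  u8 = 0 | (c.0 | 0\{a,b} | (0 | 0 | 0)) ⊢ -c-> u11
  u9 = (a.0 + a.0) | (0 | 0\{a,b} | (0 | 0 | 0)) ⊢ -a-> u11
  u10 = 0 | (0 | 0\{a,b} | (0 | 0 | a.0)) ⊢ -a-> u11
  u11 = 0 | (0 | 0\{a,b} | (0 | 0 | 0)) ⊢ ∅
LTS(Q): 6 reachable states
  v0 = a.(a.0 + a.0) | (c.0 | 0\{a,b} | (0 | 0 | 0)) ⊢ -a-> v1, -c-> v2
  v1 = (a.0 + a.0) | (c.0 | 0\{a,b} | (0 | 0 | 0)) ⊢ -a-> v3, -c-> v4
  v2 = a.(a.0 + a.0) | (0 | 0\{a,b} | (0 | 0 | 0)) ⊢ -a-> v4
  v3 = 0 | (c.0 | 0\{a,b} | (0 | 0 | 0)) ⊢ -c-> v5
  v4 = (a.0 + a.0) | (0 | 0\{a,b} | (0 | 0 | 0)) ⊢ -a-> v5
  v5 = 0 | (0 | 0\{a,b} | (0 | 0 | 0)) ⊢ ∅
Executing aaa from P (initial set {u0}):
  [1] a ⇒ {u1, u2}
  [2] a ⇒ {u4, u5}
  [3] a ⇒ {u8}
  ✓ P
Executing aaa from Q (initial set {v0}):
  [1] a ⇒ {v1}
  [2] a ⇒ {v3}
  [3] a ⇒ ∅  — Q cannot continue

aaa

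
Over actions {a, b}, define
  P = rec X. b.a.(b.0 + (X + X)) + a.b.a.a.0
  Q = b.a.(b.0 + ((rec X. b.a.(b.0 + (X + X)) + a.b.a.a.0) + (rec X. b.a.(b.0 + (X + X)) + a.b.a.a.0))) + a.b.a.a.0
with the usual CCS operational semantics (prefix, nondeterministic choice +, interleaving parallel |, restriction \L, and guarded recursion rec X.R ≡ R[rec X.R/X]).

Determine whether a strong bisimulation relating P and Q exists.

P's transition system — 7 states:
  s0 = rec X. b.a.(b.0 + (X + X)) + a.b.a.a.0 → =a=> s1, =b=> s2
  s1 = b.a.a.0 → =b=> s3
  s2 = a.(b.0 + ((rec X. b.a.(b.0 + (X + X)) + a.b.a.a.0) + (rec X. b.a.(b.0 + (X + X)) + a.b.a.a.0))) → =a=> s4
  s3 = a.a.0 → =a=> s5
  s4 = b.0 + ((rec X. b.a.(b.0 + (X + X)) + a.b.a.a.0) + (rec X. b.a.(b.0 + (X + X)) + a.b.a.a.0)) → =a=> s1, =b=> s2, =b=> s6
  s5 = a.0 → =a=> s6
  s6 = 0 → stopped
Q's transition system — 7 states:
  t0 = b.a.(b.0 + ((rec X. b.a.(b.0 + (X + X)) + a.b.a.a.0) + (rec X. b.a.(b.0 + (X + X)) + a.b.a.a.0))) + a.b.a.a.0 → =a=> t1, =b=> t2
  t1 = b.a.a.0 → =b=> t3
  t2 = a.(b.0 + ((rec X. b.a.(b.0 + (X + X)) + a.b.a.a.0) + (rec X. b.a.(b.0 + (X + X)) + a.b.a.a.0))) → =a=> t4
  t3 = a.a.0 → =a=> t5
  t4 = b.0 + ((rec X. b.a.(b.0 + (X + X)) + a.b.a.a.0) + (rec X. b.a.(b.0 + (X + X)) + a.b.a.a.0)) → =a=> t1, =b=> t2, =b=> t6
  t5 = a.0 → =a=> t6
  t6 = 0 → stopped
Partition-refinement fixed point:
  B0 = {s0, t0}
  B1 = {s1, t1}
  B2 = {s3, t3}
  B3 = {s5, t5}
  B4 = {s6, t6}
  B5 = {s2, t2}
  B6 = {s4, t4}
s0 ∈ B0, t0 ∈ B0 → same block

YES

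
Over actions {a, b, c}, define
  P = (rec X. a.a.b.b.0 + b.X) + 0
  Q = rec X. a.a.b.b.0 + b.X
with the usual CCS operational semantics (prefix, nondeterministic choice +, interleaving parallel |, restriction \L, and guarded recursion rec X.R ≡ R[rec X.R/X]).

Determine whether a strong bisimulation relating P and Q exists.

LTS(P): 6 reachable states
  s0 = (rec X. a.a.b.b.0 + b.X) + 0 ⊢ -a-> s1, -b-> s2
  s1 = a.b.b.0 ⊢ -a-> s3
  s2 = rec X. a.a.b.b.0 + b.X ⊢ -a-> s1, -b-> s2
  s3 = b.b.0 ⊢ -b-> s4
  s4 = b.0 ⊢ -b-> s5
  s5 = 0 ⊢ stopped
LTS(Q): 5 reachable states
  t0 = rec X. a.a.b.b.0 + b.X ⊢ -a-> t1, -b-> t0
  t1 = a.b.b.0 ⊢ -a-> t2
  t2 = b.b.0 ⊢ -b-> t3
  t3 = b.0 ⊢ -b-> t4
  t4 = 0 ⊢ stopped
Partition-refinement fixed point:
  B0 = {s0, s2, t0}
  B1 = {s1, t1}
  B2 = {s3, t2}
  B3 = {s4, t3}
  B4 = {s5, t4}
s0 ∈ B0, t0 ∈ B0 → same block

P ~ Q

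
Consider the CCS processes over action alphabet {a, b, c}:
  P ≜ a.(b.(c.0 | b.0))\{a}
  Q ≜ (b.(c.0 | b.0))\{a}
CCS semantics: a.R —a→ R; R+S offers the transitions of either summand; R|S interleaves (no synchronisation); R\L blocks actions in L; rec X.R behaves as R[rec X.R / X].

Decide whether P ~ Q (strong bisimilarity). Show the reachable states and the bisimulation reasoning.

NO

P's transition system — 6 states:
  s0 = a.(b.(c.0 | b.0))\{a} → --a--▸ s1
  s1 = (b.(c.0 | b.0))\{a} → --b--▸ s2
  s2 = (c.0 | b.0)\{a} → --b--▸ s3, --c--▸ s4
  s3 = (c.0 | 0)\{a} → --c--▸ s5
  s4 = (0 | b.0)\{a} → --b--▸ s5
  s5 = (0 | 0)\{a} → ∅
Q's transition system — 5 states:
  t0 = (b.(c.0 | b.0))\{a} → --b--▸ t1
  t1 = (c.0 | b.0)\{a} → --b--▸ t2, --c--▸ t3
  t2 = (c.0 | 0)\{a} → --c--▸ t4
  t3 = (0 | b.0)\{a} → --b--▸ t4
  t4 = (0 | 0)\{a} → ∅
Partition-refinement fixed point:
  B0 = {s0}
  B1 = {s1, t0}
  B2 = {s2, t1}
  B3 = {s3, t2}
  B4 = {s5, t4}
  B5 = {s4, t3}
s0 ∈ B0, t0 ∈ B1 → different blocks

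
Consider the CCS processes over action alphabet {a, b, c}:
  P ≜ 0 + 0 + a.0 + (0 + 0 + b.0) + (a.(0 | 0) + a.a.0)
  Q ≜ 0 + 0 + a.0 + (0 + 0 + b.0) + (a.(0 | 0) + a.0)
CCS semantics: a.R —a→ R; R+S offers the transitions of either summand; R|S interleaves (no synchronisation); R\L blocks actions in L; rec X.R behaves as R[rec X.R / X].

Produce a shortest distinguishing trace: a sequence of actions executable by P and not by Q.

Reachable graph of P (4 states):
  s0 = 0 + 0 + a.0 + (0 + 0 + b.0) + (a.(0 | 0) + a.a.0) → --a--▸ s1, --a--▸ s2, --a--▸ s3, --b--▸ s1
  s1 = 0 → deadlocked
  s2 = 0 | 0 → deadlocked
  s3 = a.0 → --a--▸ s1
Reachable graph of Q (3 states):
  t0 = 0 + 0 + a.0 + (0 + 0 + b.0) + (a.(0 | 0) + a.0) → --a--▸ t1, --a--▸ t2, --b--▸ t1
  t1 = 0 → deadlocked
  t2 = 0 | 0 → deadlocked
Executing aa from P (initial set {s0}):
  after a @ step 1: {s1, s2, s3}
  after a @ step 2: {s1}
  P completes σ.
Executing aa from Q (initial set {t0}):
  after a @ step 1: {t1, t2}
  after a @ step 2: no successor for Q

aa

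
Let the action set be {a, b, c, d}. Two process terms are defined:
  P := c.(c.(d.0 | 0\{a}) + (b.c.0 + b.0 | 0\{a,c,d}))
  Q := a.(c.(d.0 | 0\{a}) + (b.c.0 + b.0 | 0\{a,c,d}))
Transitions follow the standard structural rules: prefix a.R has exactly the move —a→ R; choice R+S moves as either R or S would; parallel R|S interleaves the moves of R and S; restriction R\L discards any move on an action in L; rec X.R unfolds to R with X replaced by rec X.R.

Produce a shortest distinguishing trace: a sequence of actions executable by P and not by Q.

c

P's transition system — 7 states:
  u0 = c.(c.(d.0 | 0\{a}) + (b.c.0 + b.0 | 0\{a,c,d})) ⊢ --c--▸ u1
  u1 = c.(d.0 | 0\{a}) + (b.c.0 + b.0 | 0\{a,c,d}) ⊢ --b--▸ u2, --b--▸ u3, --c--▸ u4
  u2 = 0 | 0\{a,c,d} ⊢ stopped
  u3 = c.0 ⊢ --c--▸ u5
  u4 = d.0 | 0\{a} ⊢ --d--▸ u6
  u5 = 0 ⊢ stopped
  u6 = 0 | 0\{a} ⊢ stopped
Q's transition system — 7 states:
  v0 = a.(c.(d.0 | 0\{a}) + (b.c.0 + b.0 | 0\{a,c,d})) ⊢ --a--▸ v1
  v1 = c.(d.0 | 0\{a}) + (b.c.0 + b.0 | 0\{a,c,d}) ⊢ --b--▸ v2, --b--▸ v3, --c--▸ v4
  v2 = 0 | 0\{a,c,d} ⊢ stopped
  v3 = c.0 ⊢ --c--▸ v5
  v4 = d.0 | 0\{a} ⊢ --d--▸ v6
  v5 = 0 ⊢ stopped
  v6 = 0 | 0\{a} ⊢ stopped
Trace ⟨c⟩ through P, begin at {u0}:
  step 1 (c): {u1}
  P completes σ.
Trace ⟨c⟩ through Q, begin at {v0}:
  step 1 (c): no successor for Q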